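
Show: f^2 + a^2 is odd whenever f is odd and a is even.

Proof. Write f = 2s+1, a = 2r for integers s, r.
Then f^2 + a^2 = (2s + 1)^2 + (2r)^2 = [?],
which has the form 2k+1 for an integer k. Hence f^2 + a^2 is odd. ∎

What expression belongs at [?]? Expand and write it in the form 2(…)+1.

Expanding: (2s + 1)^2 + (2r)^2 = 4r^2 + 4s^2 + 4s + 1.
Every term except the constant is even, so this is 2(2r^2 + 2s^2 + 2s) + 1,
and 2r^2 + 2s^2 + 2s ∈ ℤ gives the required form.

2(2r^2 + 2s^2 + 2s) + 1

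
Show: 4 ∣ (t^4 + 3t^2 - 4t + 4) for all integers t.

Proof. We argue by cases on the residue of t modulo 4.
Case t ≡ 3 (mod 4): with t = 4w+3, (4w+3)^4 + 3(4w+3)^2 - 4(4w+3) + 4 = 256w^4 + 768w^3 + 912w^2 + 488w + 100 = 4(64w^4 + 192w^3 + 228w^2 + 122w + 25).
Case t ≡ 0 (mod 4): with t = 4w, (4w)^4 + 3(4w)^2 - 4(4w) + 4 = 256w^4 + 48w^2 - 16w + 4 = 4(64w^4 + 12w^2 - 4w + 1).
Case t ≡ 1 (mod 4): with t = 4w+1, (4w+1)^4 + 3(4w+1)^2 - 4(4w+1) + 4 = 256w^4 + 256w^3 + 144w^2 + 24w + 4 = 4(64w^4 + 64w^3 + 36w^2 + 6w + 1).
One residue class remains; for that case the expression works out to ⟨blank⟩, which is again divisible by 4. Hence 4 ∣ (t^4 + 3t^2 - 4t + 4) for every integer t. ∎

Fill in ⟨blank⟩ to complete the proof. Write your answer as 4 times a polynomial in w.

Only t ≡ 2 (mod 4) is unaccounted for. Put t = 4w+2:
(4w+2)^4 + 3(4w+2)^2 - 4(4w+2) + 4 expands to 256w^4 + 512w^3 + 432w^2 + 160w + 24,
and factoring out 4 leaves 4(64w^4 + 128w^3 + 108w^2 + 40w + 6).

4(64w^4 + 128w^3 + 108w^2 + 40w + 6)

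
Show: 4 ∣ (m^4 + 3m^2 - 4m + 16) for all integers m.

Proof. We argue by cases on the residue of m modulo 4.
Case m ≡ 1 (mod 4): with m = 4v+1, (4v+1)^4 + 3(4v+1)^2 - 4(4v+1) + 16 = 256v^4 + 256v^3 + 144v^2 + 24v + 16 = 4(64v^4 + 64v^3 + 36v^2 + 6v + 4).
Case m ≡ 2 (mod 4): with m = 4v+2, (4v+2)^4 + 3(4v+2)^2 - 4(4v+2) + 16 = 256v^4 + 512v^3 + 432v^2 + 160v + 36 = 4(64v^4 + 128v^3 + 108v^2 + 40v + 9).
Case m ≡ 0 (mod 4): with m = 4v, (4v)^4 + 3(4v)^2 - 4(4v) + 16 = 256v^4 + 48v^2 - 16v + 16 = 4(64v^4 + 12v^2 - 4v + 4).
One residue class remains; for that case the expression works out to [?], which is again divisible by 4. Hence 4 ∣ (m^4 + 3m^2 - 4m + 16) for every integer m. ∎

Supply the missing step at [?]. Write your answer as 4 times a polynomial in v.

4(64v^4 + 192v^3 + 228v^2 + 122v + 28)

Only m ≡ 3 (mod 4) is unaccounted for. Put m = 4v+3:
(4v+3)^4 + 3(4v+3)^2 - 4(4v+3) + 16 expands to 256v^4 + 768v^3 + 912v^2 + 488v + 112,
and factoring out 4 leaves 4(64v^4 + 192v^3 + 228v^2 + 122v + 28).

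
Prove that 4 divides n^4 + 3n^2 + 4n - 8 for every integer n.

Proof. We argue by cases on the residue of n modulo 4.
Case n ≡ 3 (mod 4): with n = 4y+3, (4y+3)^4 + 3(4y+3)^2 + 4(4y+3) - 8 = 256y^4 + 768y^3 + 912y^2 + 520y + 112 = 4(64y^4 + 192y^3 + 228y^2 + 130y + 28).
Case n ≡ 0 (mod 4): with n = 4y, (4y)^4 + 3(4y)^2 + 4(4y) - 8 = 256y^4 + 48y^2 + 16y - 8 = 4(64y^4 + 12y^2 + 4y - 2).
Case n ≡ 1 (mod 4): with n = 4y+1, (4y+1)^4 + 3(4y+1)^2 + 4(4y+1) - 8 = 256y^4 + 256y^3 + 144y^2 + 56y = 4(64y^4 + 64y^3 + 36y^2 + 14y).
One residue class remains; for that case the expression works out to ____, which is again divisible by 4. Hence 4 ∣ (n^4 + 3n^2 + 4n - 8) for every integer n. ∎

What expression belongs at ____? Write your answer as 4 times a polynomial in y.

Only n ≡ 2 (mod 4) is unaccounted for. Put n = 4y+2:
(4y+2)^4 + 3(4y+2)^2 + 4(4y+2) - 8 expands to 256y^4 + 512y^3 + 432y^2 + 192y + 28,
and factoring out 4 leaves 4(64y^4 + 128y^3 + 108y^2 + 48y + 7).

4(64y^4 + 128y^3 + 108y^2 + 48y + 7)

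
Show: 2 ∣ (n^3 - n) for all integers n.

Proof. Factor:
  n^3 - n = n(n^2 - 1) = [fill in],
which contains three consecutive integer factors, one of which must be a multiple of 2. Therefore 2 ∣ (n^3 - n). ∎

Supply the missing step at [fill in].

n(n^2 - 1) = n(n - 1)(n + 1) = (n - 1)n(n + 1).
These three factors are consecutive integers, so their product is divisible by 2.

(n - 1)n(n + 1)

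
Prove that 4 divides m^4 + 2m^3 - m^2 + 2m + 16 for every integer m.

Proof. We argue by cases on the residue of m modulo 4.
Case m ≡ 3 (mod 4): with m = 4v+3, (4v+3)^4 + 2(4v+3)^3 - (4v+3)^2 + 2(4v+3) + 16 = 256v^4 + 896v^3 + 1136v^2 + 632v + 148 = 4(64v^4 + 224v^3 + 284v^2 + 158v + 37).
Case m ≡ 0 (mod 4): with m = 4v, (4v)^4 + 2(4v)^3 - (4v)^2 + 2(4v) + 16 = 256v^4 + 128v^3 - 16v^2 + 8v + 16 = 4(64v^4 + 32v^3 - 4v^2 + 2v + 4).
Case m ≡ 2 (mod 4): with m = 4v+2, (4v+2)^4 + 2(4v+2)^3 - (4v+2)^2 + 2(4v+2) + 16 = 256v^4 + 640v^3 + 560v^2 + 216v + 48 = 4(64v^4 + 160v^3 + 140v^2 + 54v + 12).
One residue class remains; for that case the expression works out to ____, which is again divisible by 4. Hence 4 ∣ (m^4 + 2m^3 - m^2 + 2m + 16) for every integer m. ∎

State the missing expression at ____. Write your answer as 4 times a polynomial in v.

The residues treated are {3, 0, 2}, so the missing case is m ≡ 1 (mod 4); write m = 4v+1.
Then (4v+1)^4 + 2(4v+1)^3 - (4v+1)^2 + 2(4v+1) + 16 = 256v^4 + 384v^3 + 176v^2 + 40v + 20 = 4(64v^4 + 96v^3 + 44v^2 + 10v + 5).

4(64v^4 + 96v^3 + 44v^2 + 10v + 5)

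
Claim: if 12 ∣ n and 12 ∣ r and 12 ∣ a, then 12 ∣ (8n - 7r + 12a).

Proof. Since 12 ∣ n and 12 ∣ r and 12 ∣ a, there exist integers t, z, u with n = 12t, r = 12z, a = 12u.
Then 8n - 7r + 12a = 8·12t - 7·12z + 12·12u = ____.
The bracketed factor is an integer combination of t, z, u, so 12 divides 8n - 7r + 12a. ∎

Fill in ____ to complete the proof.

Pull the common 12 out of every term: 8·12t - 7·12z + 12·12u = 12(8t + 12u - 7z).
8t + 12u - 7z is an integer, which exhibits the divisibility.

12(8t + 12u - 7z)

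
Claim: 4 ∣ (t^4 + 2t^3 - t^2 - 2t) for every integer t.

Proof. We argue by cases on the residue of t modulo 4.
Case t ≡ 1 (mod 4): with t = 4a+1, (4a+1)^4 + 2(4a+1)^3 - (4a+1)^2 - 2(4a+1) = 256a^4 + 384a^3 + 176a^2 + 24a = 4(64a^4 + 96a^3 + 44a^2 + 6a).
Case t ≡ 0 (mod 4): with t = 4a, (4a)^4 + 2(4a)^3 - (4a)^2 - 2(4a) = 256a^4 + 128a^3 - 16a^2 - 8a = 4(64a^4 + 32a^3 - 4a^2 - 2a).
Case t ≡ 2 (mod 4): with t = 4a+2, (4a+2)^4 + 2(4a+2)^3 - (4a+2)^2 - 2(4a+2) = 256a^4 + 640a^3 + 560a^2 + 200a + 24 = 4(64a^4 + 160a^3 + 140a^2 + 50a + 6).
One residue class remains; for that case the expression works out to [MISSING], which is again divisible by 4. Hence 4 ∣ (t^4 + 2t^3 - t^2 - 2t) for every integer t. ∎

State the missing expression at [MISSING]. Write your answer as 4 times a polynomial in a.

4(64a^4 + 224a^3 + 284a^2 + 154a + 30)

Only t ≡ 3 (mod 4) is unaccounted for. Put t = 4a+3:
(4a+3)^4 + 2(4a+3)^3 - (4a+3)^2 - 2(4a+3) expands to 256a^4 + 896a^3 + 1136a^2 + 616a + 120,
and factoring out 4 leaves 4(64a^4 + 224a^3 + 284a^2 + 154a + 30).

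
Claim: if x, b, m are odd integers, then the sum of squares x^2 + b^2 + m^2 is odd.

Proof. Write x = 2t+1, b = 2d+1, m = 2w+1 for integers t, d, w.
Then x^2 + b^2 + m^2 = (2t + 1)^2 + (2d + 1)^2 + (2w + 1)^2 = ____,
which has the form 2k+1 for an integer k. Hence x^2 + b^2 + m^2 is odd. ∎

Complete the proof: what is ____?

2(2d^2 + 2d + 2t^2 + 2t + 2w^2 + 2w + 1) + 1

(2t + 1)^2 + (2d + 1)^2 + (2w + 1)^2 = 4d^2 + 4d + 4t^2 + 4t + 4w^2 + 4w + 3
= 2(2d^2 + 2d + 2t^2 + 2t + 2w^2 + 2w + 1) + 1.
Since 2d^2 + 2d + 2t^2 + 2t + 2w^2 + 2w + 1 is an integer, the sum of squares is of the form 2k+1 for an integer k.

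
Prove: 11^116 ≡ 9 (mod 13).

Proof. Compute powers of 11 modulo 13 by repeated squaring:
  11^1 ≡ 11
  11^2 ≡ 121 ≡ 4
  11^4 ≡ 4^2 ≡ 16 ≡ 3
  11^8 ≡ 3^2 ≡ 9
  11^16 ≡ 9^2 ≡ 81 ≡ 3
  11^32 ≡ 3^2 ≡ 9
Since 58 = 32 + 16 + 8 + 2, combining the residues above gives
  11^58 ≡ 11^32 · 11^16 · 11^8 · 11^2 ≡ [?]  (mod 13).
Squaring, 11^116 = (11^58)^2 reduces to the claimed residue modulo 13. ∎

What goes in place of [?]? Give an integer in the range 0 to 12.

10

11^32 · 11^16 · 11^8 · 11^2 ≡ 9 · 3 · 9 · 4 = 972.
972 mod 13 = 10, so 11^58 ≡ 10 (mod 13).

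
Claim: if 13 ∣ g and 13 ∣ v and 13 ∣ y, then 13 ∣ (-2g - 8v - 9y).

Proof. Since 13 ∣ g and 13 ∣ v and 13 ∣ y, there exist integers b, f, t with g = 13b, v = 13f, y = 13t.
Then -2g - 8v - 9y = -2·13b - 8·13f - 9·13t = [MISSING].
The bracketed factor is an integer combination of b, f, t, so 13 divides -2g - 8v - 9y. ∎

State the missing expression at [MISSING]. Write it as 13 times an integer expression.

Each term has a factor of 13: -2·13b - 8·13f - 9·13t = 13·(-2b - 8f - 9t).
Since -2b - 8f - 9t is an integer, 13 ∣ (-2g - 8v - 9y).

13(-2b - 8f - 9t)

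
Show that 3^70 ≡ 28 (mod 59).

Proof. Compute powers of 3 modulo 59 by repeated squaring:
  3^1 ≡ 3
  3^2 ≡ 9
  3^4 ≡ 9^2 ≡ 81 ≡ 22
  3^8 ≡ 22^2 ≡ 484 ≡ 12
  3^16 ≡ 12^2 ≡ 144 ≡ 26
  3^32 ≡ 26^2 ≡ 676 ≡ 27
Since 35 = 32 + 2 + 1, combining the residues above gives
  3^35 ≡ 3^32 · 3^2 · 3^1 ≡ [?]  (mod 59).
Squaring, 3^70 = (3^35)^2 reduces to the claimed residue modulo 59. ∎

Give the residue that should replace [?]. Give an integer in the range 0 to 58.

21

3^32 · 3^2 · 3^1 ≡ 27 · 9 · 3 = 729.
729 mod 59 = 21, so 3^35 ≡ 21 (mod 59).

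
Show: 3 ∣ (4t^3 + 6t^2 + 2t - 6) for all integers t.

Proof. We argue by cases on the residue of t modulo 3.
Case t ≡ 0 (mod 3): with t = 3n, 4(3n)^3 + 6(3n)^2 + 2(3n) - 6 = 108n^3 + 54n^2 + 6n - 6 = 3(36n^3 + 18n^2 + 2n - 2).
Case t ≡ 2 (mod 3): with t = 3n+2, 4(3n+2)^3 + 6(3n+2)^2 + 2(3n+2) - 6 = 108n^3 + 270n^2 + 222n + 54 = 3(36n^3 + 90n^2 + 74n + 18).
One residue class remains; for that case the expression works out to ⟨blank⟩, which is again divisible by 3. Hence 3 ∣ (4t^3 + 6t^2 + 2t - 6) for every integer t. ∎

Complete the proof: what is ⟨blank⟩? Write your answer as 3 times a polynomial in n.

Only t ≡ 1 (mod 3) is unaccounted for. Put t = 3n+1:
4(3n+1)^3 + 6(3n+1)^2 + 2(3n+1) - 6 expands to 108n^3 + 162n^2 + 78n + 6,
and factoring out 3 leaves 3(36n^3 + 54n^2 + 26n + 2).

3(36n^3 + 54n^2 + 26n + 2)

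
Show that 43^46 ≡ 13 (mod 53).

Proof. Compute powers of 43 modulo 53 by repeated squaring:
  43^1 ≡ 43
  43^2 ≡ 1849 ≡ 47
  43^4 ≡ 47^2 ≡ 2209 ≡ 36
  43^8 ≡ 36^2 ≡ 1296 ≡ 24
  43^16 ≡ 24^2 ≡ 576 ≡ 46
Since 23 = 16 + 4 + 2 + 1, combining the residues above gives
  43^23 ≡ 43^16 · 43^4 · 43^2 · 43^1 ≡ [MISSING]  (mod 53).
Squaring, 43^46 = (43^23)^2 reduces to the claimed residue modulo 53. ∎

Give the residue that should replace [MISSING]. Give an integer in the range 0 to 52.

38

Multiply the listed residues: 46 · 36 · 47 · 43 = 1656 → 77832 → 3346776.
Reducing modulo 53: 3346776 = 63146·53 + 38, so 43^23 ≡ 38.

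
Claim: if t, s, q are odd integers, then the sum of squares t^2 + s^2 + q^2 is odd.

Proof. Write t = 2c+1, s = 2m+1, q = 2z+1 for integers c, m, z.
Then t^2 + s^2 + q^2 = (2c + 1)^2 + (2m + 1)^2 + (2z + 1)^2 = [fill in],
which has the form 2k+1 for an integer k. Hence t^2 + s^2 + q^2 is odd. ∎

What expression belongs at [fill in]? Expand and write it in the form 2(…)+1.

2(2c^2 + 2c + 2m^2 + 2m + 2z^2 + 2z + 1) + 1

Expanding: (2c + 1)^2 + (2m + 1)^2 + (2z + 1)^2 = 4c^2 + 4c + 4m^2 + 4m + 4z^2 + 4z + 3.
Every term except the constant is even, so this is 2(2c^2 + 2c + 2m^2 + 2m + 2z^2 + 2z + 1) + 1,
and 2c^2 + 2c + 2m^2 + 2m + 2z^2 + 2z + 1 ∈ ℤ gives the required form.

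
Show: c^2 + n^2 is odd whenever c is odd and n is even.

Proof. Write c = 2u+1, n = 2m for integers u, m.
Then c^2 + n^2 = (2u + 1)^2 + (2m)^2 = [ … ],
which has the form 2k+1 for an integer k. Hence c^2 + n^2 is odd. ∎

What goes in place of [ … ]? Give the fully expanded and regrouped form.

2(2m^2 + 2u^2 + 2u) + 1

Expanding: (2u + 1)^2 + (2m)^2 = 4m^2 + 4u^2 + 4u + 1.
Every term except the constant is even, so this is 2(2m^2 + 2u^2 + 2u) + 1,
and 2m^2 + 2u^2 + 2u ∈ ℤ gives the required form.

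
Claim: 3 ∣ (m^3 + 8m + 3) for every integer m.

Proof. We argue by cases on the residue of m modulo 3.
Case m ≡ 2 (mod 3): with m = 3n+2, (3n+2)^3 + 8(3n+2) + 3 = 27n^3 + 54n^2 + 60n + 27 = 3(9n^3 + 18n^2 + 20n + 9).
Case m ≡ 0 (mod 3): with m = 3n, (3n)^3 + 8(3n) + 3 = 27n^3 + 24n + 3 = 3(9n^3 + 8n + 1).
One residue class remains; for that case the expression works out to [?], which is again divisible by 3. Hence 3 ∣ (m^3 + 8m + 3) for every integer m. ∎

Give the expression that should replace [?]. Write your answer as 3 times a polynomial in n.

The residues treated are {2, 0}, so the missing case is m ≡ 1 (mod 3); write m = 3n+1.
Then (3n+1)^3 + 8(3n+1) + 3 = 27n^3 + 27n^2 + 33n + 12 = 3(9n^3 + 9n^2 + 11n + 4).

3(9n^3 + 9n^2 + 11n + 4)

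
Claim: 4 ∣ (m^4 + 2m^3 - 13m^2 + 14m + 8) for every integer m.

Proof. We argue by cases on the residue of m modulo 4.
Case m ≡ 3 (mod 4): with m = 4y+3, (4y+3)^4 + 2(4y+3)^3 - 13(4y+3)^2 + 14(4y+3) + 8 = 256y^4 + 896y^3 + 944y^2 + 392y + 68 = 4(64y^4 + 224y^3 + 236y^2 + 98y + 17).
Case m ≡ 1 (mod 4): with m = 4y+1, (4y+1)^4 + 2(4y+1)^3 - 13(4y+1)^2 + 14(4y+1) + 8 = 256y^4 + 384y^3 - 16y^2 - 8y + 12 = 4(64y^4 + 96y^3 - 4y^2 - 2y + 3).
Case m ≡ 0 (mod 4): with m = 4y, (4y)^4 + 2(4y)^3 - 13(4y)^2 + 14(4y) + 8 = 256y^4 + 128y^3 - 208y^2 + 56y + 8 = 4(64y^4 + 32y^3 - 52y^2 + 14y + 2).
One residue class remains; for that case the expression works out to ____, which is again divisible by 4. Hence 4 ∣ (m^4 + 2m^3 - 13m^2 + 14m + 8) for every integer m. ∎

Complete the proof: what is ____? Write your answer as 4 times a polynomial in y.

The residues treated are {3, 1, 0}, so the missing case is m ≡ 2 (mod 4); write m = 4y+2.
Then (4y+2)^4 + 2(4y+2)^3 - 13(4y+2)^2 + 14(4y+2) + 8 = 256y^4 + 640y^3 + 368y^2 + 72y + 16 = 4(64y^4 + 160y^3 + 92y^2 + 18y + 4).

4(64y^4 + 160y^3 + 92y^2 + 18y + 4)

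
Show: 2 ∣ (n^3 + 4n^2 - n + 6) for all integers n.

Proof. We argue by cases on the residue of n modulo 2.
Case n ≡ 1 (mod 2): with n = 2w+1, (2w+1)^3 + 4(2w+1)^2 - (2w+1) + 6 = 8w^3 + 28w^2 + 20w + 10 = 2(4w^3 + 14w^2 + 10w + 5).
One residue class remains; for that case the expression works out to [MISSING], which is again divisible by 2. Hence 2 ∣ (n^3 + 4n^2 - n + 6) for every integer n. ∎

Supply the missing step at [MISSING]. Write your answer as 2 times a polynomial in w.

2(4w^3 + 8w^2 - w + 3)

The residues treated are {1}, so the missing case is n ≡ 0 (mod 2); write n = 2w.
Then (2w)^3 + 4(2w)^2 - (2w) + 6 = 8w^3 + 16w^2 - 2w + 6 = 2(4w^3 + 8w^2 - w + 3).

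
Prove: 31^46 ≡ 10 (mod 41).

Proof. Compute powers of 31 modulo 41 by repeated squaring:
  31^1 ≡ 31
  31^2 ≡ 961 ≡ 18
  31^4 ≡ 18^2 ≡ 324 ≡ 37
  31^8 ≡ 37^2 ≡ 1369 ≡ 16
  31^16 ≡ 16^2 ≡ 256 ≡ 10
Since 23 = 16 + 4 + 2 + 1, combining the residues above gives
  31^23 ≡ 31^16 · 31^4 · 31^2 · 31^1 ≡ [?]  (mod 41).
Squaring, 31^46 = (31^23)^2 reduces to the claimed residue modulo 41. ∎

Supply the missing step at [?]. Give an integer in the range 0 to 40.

31^16 · 31^4 · 31^2 · 31^1 ≡ 10 · 37 · 18 · 31 = 206460.
206460 mod 41 = 25, so 31^23 ≡ 25 (mod 41).

25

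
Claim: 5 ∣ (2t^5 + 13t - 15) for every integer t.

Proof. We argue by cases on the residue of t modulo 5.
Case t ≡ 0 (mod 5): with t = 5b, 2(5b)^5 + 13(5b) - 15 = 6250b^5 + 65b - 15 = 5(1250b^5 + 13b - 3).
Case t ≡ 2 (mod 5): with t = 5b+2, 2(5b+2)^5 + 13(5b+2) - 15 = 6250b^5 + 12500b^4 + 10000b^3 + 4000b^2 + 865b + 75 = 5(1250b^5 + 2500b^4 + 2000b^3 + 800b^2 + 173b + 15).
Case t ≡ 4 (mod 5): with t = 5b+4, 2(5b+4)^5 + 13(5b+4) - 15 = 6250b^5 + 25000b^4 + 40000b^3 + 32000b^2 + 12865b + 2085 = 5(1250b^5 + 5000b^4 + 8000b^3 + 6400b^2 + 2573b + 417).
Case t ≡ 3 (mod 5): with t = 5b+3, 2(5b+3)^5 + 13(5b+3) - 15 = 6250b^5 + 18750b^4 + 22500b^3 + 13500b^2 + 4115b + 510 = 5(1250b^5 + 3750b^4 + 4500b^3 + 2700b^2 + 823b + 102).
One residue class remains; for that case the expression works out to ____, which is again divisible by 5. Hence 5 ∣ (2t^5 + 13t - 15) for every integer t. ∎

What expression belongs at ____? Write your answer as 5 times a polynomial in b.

5(1250b^5 + 1250b^4 + 500b^3 + 100b^2 + 23b)

The residues treated are {0, 2, 4, 3}, so the missing case is t ≡ 1 (mod 5); write t = 5b+1.
Then 2(5b+1)^5 + 13(5b+1) - 15 = 6250b^5 + 6250b^4 + 2500b^3 + 500b^2 + 115b = 5(1250b^5 + 1250b^4 + 500b^3 + 100b^2 + 23b).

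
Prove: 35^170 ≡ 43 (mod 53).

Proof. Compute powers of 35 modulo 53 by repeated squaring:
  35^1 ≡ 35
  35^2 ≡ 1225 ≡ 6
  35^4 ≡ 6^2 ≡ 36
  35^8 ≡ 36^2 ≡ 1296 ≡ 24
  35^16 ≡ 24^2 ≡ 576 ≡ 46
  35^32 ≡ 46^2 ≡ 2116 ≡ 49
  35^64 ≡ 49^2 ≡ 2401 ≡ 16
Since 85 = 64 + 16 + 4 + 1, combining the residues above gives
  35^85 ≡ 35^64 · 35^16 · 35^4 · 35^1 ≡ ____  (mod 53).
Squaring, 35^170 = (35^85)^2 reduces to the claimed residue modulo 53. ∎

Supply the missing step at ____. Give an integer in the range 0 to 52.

19

35^64 · 35^16 · 35^4 · 35^1 ≡ 16 · 46 · 36 · 35 = 927360.
927360 mod 53 = 19, so 35^85 ≡ 19 (mod 53).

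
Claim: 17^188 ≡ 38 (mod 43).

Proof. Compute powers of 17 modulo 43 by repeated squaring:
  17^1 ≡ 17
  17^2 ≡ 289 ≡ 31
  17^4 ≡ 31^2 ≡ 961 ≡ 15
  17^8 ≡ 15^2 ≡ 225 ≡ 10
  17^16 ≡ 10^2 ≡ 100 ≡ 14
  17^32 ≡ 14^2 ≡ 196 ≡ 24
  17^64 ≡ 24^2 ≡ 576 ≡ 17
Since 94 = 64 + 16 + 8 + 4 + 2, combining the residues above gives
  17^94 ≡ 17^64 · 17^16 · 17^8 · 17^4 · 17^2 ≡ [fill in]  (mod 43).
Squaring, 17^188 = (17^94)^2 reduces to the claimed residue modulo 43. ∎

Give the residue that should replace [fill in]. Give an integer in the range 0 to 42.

9

Multiply the listed residues: 17 · 14 · 10 · 15 · 31 = 238 → 2380 → 35700 → 1106700.
Reducing modulo 43: 1106700 = 25737·43 + 9, so 17^94 ≡ 9.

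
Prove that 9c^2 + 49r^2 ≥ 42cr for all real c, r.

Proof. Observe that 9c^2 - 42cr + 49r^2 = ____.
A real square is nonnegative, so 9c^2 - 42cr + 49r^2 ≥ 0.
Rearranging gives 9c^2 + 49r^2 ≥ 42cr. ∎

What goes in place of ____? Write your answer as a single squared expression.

(3c - 7r)^2

The leading and trailing coefficients are 3^2 and 7^2, and 42 = 2·3·7, so the trinomial is (3c - 7r)^2.
Hence 9c^2 - 42cr + 49r^2 ≥ 0.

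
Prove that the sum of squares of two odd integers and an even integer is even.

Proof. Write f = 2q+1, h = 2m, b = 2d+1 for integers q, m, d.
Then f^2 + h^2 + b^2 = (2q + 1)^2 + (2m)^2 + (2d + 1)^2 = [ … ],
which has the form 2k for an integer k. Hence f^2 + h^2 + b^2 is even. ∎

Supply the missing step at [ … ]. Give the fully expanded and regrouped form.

(2q + 1)^2 + (2m)^2 + (2d + 1)^2 = 4d^2 + 4d + 4m^2 + 4q^2 + 4q + 2
= 2(2d^2 + 2d + 2m^2 + 2q^2 + 2q + 1).
Since 2d^2 + 2d + 2m^2 + 2q^2 + 2q + 1 is an integer, the sum of squares is of the form 2k for an integer k.

2(2d^2 + 2d + 2m^2 + 2q^2 + 2q + 1)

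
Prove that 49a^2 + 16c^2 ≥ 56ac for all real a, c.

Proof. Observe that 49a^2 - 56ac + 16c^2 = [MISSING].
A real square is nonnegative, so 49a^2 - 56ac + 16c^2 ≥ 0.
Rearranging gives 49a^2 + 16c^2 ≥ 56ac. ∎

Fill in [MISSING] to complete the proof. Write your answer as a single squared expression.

(7a - 4c)^2

49a^2 - 56ac + 16c^2 is a perfect-square trinomial: the outer terms are (7a)^2 and (4c)^2, and the cross term is -2·7a·4c.
So 49a^2 - 56ac + 16c^2 = (7a - 4c)^2 ≥ 0.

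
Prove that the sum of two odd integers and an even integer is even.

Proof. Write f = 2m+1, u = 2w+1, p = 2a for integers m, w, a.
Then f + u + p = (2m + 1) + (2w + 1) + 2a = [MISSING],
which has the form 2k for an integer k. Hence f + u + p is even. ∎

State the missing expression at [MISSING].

Expanding: (2m + 1) + (2w + 1) + 2a = 2a + 2m + 2w + 2.
Every term is even; pulling out the factor of 2 gives 2(a + m + w + 1).

2(a + m + w + 1)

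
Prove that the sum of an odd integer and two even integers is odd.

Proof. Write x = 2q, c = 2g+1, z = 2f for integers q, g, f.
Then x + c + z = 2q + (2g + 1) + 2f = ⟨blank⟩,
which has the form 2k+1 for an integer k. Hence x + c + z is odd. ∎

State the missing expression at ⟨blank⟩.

2(f + g + q) + 1

Expanding: 2q + (2g + 1) + 2f = 2f + 2g + 2q + 1.
Every term except the constant is even, so this is 2(f + g + q) + 1,
and f + g + q ∈ ℤ gives the required form.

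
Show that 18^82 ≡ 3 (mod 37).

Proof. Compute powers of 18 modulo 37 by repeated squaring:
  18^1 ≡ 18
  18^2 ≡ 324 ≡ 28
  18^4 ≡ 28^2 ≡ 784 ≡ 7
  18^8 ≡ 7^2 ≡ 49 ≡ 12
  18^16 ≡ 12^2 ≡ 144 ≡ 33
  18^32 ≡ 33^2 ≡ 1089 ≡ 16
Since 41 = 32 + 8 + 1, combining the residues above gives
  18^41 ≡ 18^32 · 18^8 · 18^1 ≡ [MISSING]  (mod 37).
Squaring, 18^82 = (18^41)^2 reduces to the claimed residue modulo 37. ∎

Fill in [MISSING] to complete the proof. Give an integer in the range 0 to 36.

15

Multiply the listed residues: 16 · 12 · 18 = 192 → 3456.
Reducing modulo 37: 3456 = 93·37 + 15, so 18^41 ≡ 15.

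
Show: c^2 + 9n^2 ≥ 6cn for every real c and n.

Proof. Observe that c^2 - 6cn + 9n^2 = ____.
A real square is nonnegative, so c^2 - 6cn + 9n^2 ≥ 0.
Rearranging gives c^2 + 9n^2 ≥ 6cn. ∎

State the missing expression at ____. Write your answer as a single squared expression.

The leading and trailing coefficients are 1^2 and 3^2, and 6 = 2·1·3, so the trinomial is (c - 3n)^2.
Hence c^2 - 6cn + 9n^2 ≥ 0.

(c - 3n)^2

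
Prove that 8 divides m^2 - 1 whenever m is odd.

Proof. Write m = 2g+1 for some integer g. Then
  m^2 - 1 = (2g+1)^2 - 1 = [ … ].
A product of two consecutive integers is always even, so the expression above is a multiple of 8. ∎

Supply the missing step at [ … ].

4g(g + 1)

(2g+1)^2 - 1 = 4g^2 + 4g + 1 - 1 = 4g^2 + 4g = 4g(g+1).
Since g and g+1 are consecutive, g(g+1) is even, and 4·(even) is a multiple of 8.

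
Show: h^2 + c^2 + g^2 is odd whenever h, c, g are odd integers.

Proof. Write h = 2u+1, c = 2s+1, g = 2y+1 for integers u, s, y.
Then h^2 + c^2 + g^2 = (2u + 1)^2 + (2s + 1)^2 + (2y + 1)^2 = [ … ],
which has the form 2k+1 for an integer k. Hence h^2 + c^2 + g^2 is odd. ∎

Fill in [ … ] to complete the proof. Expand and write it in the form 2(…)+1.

(2u + 1)^2 + (2s + 1)^2 + (2y + 1)^2 = 4s^2 + 4s + 4u^2 + 4u + 4y^2 + 4y + 3
= 2(2s^2 + 2s + 2u^2 + 2u + 2y^2 + 2y + 1) + 1.
Since 2s^2 + 2s + 2u^2 + 2u + 2y^2 + 2y + 1 is an integer, the sum of squares is of the form 2k+1 for an integer k.

2(2s^2 + 2s + 2u^2 + 2u + 2y^2 + 2y + 1) + 1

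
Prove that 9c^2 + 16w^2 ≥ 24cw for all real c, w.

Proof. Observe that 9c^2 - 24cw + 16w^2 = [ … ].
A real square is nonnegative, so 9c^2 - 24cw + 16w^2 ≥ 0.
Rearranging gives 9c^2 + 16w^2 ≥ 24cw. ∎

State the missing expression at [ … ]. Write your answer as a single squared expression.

(3c - 4w)^2

9c^2 - 24cw + 16w^2 is a perfect-square trinomial: the outer terms are (3c)^2 and (4w)^2, and the cross term is -2·3c·4w.
So 9c^2 - 24cw + 16w^2 = (3c - 4w)^2 ≥ 0.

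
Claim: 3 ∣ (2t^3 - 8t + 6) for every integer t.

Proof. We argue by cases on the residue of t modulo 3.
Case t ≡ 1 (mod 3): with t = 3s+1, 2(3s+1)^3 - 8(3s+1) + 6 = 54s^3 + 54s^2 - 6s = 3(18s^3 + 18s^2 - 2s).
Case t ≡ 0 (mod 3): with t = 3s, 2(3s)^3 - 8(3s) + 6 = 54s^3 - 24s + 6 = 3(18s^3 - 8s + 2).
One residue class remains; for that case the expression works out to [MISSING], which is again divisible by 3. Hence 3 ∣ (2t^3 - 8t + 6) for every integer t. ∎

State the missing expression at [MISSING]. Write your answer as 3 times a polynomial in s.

The residues treated are {1, 0}, so the missing case is t ≡ 2 (mod 3); write t = 3s+2.
Then 2(3s+2)^3 - 8(3s+2) + 6 = 54s^3 + 108s^2 + 48s + 6 = 3(18s^3 + 36s^2 + 16s + 2).

3(18s^3 + 36s^2 + 16s + 2)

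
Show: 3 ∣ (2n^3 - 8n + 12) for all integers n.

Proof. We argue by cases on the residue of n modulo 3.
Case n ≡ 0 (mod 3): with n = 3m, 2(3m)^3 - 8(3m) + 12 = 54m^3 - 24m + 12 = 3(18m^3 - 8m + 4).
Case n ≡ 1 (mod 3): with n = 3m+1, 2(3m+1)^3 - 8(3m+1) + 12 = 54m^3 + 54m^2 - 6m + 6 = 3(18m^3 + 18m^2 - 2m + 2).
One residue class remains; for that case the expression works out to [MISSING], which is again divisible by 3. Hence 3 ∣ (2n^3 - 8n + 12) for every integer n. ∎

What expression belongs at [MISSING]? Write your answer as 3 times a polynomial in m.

3(18m^3 + 36m^2 + 16m + 4)

The residues treated are {0, 1}, so the missing case is n ≡ 2 (mod 3); write n = 3m+2.
Then 2(3m+2)^3 - 8(3m+2) + 12 = 54m^3 + 108m^2 + 48m + 12 = 3(18m^3 + 36m^2 + 16m + 4).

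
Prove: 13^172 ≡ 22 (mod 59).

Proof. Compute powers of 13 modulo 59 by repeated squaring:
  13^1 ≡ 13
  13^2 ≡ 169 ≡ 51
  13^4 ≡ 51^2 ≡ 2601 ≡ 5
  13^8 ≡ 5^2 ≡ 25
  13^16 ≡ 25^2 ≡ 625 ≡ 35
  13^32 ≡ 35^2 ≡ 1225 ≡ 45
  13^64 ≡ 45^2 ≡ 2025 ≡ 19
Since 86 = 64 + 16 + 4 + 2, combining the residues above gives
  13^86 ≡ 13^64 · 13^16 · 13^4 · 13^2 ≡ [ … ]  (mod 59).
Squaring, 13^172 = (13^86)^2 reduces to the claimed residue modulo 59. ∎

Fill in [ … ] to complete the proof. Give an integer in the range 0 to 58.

9

13^64 · 13^16 · 13^4 · 13^2 ≡ 19 · 35 · 5 · 51 = 169575.
169575 mod 59 = 9, so 13^86 ≡ 9 (mod 59).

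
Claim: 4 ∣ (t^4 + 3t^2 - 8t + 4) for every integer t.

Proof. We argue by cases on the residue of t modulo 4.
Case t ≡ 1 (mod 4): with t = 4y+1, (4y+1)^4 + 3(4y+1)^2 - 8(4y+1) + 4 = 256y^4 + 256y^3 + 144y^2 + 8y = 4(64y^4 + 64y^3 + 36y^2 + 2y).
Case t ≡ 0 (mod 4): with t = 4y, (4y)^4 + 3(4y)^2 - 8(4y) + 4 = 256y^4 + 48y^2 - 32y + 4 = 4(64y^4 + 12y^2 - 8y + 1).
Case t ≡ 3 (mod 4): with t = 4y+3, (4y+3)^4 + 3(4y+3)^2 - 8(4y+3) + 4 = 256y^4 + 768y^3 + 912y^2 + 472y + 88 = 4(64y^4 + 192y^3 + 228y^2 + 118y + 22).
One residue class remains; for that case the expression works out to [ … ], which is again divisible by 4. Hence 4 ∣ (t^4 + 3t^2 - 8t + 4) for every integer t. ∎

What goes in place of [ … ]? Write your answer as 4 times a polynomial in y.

Only t ≡ 2 (mod 4) is unaccounted for. Put t = 4y+2:
(4y+2)^4 + 3(4y+2)^2 - 8(4y+2) + 4 expands to 256y^4 + 512y^3 + 432y^2 + 144y + 16,
and factoring out 4 leaves 4(64y^4 + 128y^3 + 108y^2 + 36y + 4).

4(64y^4 + 128y^3 + 108y^2 + 36y + 4)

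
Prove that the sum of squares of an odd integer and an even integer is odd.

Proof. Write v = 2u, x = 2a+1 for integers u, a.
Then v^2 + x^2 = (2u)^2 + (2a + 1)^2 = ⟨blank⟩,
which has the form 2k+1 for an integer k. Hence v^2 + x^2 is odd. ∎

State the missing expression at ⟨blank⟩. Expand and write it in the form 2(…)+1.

2(2a^2 + 2a + 2u^2) + 1

Expanding: (2u)^2 + (2a + 1)^2 = 4a^2 + 4a + 4u^2 + 1.
Every term except the constant is even, so this is 2(2a^2 + 2a + 2u^2) + 1,
and 2a^2 + 2a + 2u^2 ∈ ℤ gives the required form.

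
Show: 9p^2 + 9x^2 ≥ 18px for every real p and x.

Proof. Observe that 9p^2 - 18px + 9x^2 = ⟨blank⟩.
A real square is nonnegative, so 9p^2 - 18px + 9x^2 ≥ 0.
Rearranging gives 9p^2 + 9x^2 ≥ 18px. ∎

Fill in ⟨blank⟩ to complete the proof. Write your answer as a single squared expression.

The leading and trailing coefficients are 3^2 and 3^2, and 18 = 2·3·3, so the trinomial is (3p - 3x)^2.
Hence 9p^2 - 18px + 9x^2 ≥ 0.

(3p - 3x)^2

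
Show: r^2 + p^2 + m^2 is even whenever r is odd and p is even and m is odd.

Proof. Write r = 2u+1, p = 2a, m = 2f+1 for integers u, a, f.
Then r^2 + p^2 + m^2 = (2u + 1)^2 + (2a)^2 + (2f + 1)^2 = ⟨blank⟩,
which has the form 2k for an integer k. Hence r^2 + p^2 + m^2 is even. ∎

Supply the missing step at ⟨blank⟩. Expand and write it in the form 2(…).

Expanding: (2u + 1)^2 + (2a)^2 + (2f + 1)^2 = 4a^2 + 4f^2 + 4f + 4u^2 + 4u + 2.
Every term is even; pulling out the factor of 2 gives 2(2a^2 + 2f^2 + 2f + 2u^2 + 2u + 1).

2(2a^2 + 2f^2 + 2f + 2u^2 + 2u + 1)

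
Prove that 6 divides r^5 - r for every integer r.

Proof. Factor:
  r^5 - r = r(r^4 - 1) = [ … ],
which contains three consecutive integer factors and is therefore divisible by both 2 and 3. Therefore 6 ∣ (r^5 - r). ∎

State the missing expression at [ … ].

r^4 - 1 = (r^2 - 1)(r^2 + 1), and r^2 - 1 = (r-1)(r+1).
So r(r^4 - 1) = (r - 1)r(r + 1)(r^2 + 1).

(r - 1)r(r + 1)(r^2 + 1)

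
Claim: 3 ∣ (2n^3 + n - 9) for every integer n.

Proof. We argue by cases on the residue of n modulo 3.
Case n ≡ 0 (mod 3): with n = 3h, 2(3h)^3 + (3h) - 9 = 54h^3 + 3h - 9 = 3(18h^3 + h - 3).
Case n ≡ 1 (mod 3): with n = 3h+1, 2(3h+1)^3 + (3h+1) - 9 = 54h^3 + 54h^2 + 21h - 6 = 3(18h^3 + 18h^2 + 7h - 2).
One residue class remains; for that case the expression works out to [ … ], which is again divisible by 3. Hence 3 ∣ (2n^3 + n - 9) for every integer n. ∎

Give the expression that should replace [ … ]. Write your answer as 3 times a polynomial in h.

The residues treated are {0, 1}, so the missing case is n ≡ 2 (mod 3); write n = 3h+2.
Then 2(3h+2)^3 + (3h+2) - 9 = 54h^3 + 108h^2 + 75h + 9 = 3(18h^3 + 36h^2 + 25h + 3).

3(18h^3 + 36h^2 + 25h + 3)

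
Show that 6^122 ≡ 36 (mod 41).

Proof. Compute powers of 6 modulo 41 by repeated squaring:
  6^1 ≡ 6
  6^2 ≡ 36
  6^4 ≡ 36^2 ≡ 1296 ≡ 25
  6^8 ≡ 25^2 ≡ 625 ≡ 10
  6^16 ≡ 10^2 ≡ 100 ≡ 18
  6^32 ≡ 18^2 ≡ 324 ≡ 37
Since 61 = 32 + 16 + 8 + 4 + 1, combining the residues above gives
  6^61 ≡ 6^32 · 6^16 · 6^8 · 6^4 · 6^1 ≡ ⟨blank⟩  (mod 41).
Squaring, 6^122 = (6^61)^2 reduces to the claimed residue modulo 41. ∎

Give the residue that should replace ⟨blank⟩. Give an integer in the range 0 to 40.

Multiply the listed residues: 37 · 18 · 10 · 25 · 6 = 666 → 6660 → 166500 → 999000.
Reducing modulo 41: 999000 = 24365·41 + 35, so 6^61 ≡ 35.

35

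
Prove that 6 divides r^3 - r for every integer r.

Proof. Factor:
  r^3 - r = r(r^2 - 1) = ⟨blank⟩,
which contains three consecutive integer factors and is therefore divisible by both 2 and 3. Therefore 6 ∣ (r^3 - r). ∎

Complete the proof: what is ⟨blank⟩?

r(r^2 - 1) = r(r - 1)(r + 1) = (r - 1)r(r + 1).
These three factors are consecutive integers, so their product is divisible by 6.

(r - 1)r(r + 1)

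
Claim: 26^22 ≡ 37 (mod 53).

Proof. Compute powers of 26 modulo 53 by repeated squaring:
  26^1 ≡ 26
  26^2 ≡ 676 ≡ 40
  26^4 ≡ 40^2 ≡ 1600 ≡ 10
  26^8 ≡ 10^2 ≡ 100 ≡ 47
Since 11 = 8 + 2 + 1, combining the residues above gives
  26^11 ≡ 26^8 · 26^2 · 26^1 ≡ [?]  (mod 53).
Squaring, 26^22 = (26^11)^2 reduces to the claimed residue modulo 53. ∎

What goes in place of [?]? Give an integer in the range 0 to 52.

14

26^8 · 26^2 · 26^1 ≡ 47 · 40 · 26 = 48880.
48880 mod 53 = 14, so 26^11 ≡ 14 (mod 53).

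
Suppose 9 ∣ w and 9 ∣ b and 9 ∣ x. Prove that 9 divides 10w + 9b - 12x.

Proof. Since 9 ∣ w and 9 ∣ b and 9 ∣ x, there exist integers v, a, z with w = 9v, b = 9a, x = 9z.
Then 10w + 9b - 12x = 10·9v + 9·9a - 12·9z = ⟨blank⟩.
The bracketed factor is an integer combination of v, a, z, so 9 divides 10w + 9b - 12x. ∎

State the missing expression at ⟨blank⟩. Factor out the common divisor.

9(9a + 10v - 12z)

Pull the common 9 out of every term: 10·9v + 9·9a - 12·9z = 9(9a + 10v - 12z).
9a + 10v - 12z is an integer, which exhibits the divisibility.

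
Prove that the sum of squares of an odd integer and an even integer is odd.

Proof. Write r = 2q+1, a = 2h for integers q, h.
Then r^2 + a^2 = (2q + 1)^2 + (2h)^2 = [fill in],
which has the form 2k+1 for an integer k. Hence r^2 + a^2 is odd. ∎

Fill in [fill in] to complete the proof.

2(2h^2 + 2q^2 + 2q) + 1

(2q + 1)^2 + (2h)^2 = 4h^2 + 4q^2 + 4q + 1
= 2(2h^2 + 2q^2 + 2q) + 1.
Since 2h^2 + 2q^2 + 2q is an integer, the sum of squares is of the form 2k+1 for an integer k.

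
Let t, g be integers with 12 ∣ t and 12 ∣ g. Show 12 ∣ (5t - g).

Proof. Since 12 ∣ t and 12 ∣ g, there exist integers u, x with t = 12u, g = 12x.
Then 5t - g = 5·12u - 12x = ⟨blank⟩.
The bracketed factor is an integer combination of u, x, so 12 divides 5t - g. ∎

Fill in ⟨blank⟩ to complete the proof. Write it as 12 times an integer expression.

Each term has a factor of 12: 5·12u - 12x = 12·(5u - x).
Since 5u - x is an integer, 12 ∣ (5t - g).

12(5u - x)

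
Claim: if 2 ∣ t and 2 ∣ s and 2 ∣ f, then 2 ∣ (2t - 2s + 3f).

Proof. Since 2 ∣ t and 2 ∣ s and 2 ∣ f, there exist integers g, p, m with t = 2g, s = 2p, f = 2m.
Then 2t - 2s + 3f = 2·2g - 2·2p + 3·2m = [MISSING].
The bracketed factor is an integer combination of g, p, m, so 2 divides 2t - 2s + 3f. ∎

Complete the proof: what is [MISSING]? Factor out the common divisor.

2(2g + 3m - 2p)

Pull the common 2 out of every term: 2·2g - 2·2p + 3·2m = 2(2g + 3m - 2p).
2g + 3m - 2p is an integer, which exhibits the divisibility.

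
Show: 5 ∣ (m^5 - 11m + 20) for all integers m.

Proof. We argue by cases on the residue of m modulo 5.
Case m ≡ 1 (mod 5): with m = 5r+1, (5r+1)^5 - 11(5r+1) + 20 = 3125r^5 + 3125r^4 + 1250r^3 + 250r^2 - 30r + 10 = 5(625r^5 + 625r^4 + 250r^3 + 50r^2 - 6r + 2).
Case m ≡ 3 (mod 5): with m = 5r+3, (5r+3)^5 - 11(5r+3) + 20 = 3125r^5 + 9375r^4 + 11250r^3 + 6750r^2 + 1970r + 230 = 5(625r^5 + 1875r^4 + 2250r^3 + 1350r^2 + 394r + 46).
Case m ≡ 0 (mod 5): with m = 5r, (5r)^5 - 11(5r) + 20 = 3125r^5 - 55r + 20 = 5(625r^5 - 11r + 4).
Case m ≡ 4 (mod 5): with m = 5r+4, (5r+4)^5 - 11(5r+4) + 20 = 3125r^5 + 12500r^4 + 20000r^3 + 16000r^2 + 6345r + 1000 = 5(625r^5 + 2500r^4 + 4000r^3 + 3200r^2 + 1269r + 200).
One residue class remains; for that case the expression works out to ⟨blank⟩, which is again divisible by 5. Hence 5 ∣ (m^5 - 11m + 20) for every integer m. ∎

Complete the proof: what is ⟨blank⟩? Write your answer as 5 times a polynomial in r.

Only m ≡ 2 (mod 5) is unaccounted for. Put m = 5r+2:
(5r+2)^5 - 11(5r+2) + 20 expands to 3125r^5 + 6250r^4 + 5000r^3 + 2000r^2 + 345r + 30,
and factoring out 5 leaves 5(625r^5 + 1250r^4 + 1000r^3 + 400r^2 + 69r + 6).

5(625r^5 + 1250r^4 + 1000r^3 + 400r^2 + 69r + 6)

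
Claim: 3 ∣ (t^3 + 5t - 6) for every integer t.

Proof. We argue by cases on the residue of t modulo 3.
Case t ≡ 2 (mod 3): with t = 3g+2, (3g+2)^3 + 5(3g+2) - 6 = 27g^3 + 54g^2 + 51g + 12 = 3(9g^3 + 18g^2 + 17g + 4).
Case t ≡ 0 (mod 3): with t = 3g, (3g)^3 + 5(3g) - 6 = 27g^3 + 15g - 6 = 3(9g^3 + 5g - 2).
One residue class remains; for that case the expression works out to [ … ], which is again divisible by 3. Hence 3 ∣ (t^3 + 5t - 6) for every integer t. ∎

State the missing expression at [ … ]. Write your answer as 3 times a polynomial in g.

Only t ≡ 1 (mod 3) is unaccounted for. Put t = 3g+1:
(3g+1)^3 + 5(3g+1) - 6 expands to 27g^3 + 27g^2 + 24g,
and factoring out 3 leaves 3(9g^3 + 9g^2 + 8g).

3(9g^3 + 9g^2 + 8g)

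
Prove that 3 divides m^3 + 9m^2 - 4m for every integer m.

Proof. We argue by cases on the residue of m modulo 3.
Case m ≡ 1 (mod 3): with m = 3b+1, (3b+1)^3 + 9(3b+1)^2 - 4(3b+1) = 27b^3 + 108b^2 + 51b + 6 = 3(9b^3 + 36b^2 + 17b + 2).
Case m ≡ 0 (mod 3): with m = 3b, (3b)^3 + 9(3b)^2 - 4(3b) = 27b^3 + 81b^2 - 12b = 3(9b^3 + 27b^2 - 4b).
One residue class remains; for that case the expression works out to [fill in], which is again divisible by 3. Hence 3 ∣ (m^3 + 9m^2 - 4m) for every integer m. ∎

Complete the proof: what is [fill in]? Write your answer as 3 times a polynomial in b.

Only m ≡ 2 (mod 3) is unaccounted for. Put m = 3b+2:
(3b+2)^3 + 9(3b+2)^2 - 4(3b+2) expands to 27b^3 + 135b^2 + 132b + 36,
and factoring out 3 leaves 3(9b^3 + 45b^2 + 44b + 12).

3(9b^3 + 45b^2 + 44b + 12)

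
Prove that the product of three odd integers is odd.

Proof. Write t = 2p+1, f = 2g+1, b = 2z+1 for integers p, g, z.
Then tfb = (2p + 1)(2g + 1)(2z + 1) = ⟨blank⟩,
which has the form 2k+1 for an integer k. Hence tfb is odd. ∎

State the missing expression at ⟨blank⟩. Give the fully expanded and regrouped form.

2(4gpz + 2gp + 2gz + g + 2pz + p + z) + 1

(2p + 1)(2g + 1)(2z + 1) = 8gpz + 4gp + 4gz + 2g + 4pz + 2p + 2z + 1
= 2(4gpz + 2gp + 2gz + g + 2pz + p + z) + 1.
Since 4gpz + 2gp + 2gz + g + 2pz + p + z is an integer, the product is of the form 2k+1 for an integer k.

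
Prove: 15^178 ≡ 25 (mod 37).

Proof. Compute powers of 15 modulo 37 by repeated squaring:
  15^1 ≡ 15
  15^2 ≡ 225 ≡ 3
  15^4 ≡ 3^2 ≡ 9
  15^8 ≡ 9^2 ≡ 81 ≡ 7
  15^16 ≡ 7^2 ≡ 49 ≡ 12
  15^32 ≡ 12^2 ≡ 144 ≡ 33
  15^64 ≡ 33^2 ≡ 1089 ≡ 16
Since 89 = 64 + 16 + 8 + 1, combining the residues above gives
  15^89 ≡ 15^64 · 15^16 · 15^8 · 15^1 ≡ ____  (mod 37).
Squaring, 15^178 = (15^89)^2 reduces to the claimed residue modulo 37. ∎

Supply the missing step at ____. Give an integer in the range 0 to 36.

32

15^64 · 15^16 · 15^8 · 15^1 ≡ 16 · 12 · 7 · 15 = 20160.
20160 mod 37 = 32, so 15^89 ≡ 32 (mod 37).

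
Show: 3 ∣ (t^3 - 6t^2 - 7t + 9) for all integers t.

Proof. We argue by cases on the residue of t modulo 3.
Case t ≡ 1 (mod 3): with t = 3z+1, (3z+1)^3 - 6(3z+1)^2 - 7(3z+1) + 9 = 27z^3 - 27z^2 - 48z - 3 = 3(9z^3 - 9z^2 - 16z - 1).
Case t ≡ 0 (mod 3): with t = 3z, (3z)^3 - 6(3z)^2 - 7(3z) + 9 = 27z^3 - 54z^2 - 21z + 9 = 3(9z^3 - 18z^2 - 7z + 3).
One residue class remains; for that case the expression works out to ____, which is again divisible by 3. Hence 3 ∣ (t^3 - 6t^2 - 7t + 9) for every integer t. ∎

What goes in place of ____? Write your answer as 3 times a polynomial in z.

3(9z^3 - 19z - 7)

The residues treated are {1, 0}, so the missing case is t ≡ 2 (mod 3); write t = 3z+2.
Then (3z+2)^3 - 6(3z+2)^2 - 7(3z+2) + 9 = 27z^3 - 57z - 21 = 3(9z^3 - 19z - 7).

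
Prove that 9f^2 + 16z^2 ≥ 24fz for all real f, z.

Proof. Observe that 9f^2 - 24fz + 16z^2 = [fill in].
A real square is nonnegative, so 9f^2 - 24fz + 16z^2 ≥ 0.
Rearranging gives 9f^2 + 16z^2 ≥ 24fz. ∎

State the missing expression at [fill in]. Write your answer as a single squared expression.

(3f - 4z)^2

9f^2 - 24fz + 16z^2 is a perfect-square trinomial: the outer terms are (3f)^2 and (4z)^2, and the cross term is -2·3f·4z.
So 9f^2 - 24fz + 16z^2 = (3f - 4z)^2 ≥ 0.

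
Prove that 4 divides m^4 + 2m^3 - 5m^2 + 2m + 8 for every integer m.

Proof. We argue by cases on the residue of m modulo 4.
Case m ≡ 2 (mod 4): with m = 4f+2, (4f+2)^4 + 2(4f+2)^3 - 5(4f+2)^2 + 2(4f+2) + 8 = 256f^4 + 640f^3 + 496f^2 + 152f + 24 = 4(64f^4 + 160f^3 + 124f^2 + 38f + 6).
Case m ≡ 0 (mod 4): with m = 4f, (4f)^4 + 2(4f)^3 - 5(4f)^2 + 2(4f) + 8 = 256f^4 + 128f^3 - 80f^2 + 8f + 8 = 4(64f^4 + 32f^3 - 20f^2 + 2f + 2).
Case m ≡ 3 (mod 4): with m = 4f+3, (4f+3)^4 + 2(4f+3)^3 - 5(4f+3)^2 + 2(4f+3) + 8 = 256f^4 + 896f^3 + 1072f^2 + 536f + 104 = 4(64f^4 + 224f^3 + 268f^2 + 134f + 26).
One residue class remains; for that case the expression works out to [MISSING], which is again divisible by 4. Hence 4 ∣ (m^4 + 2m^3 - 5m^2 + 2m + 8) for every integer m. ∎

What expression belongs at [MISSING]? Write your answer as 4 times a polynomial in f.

4(64f^4 + 96f^3 + 28f^2 + 2f + 2)

Only m ≡ 1 (mod 4) is unaccounted for. Put m = 4f+1:
(4f+1)^4 + 2(4f+1)^3 - 5(4f+1)^2 + 2(4f+1) + 8 expands to 256f^4 + 384f^3 + 112f^2 + 8f + 8,
and factoring out 4 leaves 4(64f^4 + 96f^3 + 28f^2 + 2f + 2).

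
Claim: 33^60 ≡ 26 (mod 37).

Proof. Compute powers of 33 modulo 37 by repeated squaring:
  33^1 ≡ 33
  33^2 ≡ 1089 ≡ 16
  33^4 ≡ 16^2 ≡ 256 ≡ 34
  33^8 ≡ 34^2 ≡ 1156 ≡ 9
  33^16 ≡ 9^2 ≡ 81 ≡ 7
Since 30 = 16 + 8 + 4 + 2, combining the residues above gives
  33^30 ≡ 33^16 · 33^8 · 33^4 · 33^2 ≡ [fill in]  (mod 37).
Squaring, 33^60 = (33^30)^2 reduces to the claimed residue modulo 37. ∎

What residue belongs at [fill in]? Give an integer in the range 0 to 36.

10

Multiply the listed residues: 7 · 9 · 34 · 16 = 63 → 2142 → 34272.
Reducing modulo 37: 34272 = 926·37 + 10, so 33^30 ≡ 10.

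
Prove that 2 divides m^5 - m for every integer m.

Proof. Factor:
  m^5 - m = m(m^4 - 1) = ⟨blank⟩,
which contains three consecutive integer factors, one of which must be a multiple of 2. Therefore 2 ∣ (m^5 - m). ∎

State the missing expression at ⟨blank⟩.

m^4 - 1 = (m^2 - 1)(m^2 + 1), and m^2 - 1 = (m-1)(m+1).
So m(m^4 - 1) = (m - 1)m(m + 1)(m^2 + 1).

(m - 1)m(m + 1)(m^2 + 1)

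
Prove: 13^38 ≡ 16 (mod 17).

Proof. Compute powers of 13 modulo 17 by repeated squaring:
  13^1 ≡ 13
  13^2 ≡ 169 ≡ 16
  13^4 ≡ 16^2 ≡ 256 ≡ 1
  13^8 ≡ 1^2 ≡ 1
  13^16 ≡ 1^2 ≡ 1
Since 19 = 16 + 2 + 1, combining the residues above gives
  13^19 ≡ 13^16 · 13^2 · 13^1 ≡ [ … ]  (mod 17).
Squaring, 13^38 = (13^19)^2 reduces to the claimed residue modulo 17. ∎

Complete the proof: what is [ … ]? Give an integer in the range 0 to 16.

Multiply the listed residues: 1 · 16 · 13 = 16 → 208.
Reducing modulo 17: 208 = 12·17 + 4, so 13^19 ≡ 4.

4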